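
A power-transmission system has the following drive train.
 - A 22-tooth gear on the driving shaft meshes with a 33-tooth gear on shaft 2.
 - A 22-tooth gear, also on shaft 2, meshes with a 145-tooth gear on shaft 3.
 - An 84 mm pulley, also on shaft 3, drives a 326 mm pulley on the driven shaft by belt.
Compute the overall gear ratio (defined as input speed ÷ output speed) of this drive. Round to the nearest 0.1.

Each stage contributes driven/driver: gear mesh 33/22 = 1.5, gear mesh 145/22 = 6.5909, belt 326/84 = 3.881.
Overall: 1.5 × 6.5909 × 3.881 = 38.369.

38.4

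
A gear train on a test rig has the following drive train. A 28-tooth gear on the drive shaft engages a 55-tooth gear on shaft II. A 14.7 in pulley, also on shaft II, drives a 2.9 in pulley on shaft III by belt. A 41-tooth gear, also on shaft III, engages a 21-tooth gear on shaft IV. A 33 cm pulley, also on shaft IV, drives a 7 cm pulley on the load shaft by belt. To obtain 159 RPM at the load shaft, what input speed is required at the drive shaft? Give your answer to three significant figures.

Overall ratio R = 1.9643 × 0.19728 × 0.5122 × 0.21212 = 0.042102.
Required input speed = output speed × R = 159 × 0.042102 = 6.6943 RPM.

6.69 RPM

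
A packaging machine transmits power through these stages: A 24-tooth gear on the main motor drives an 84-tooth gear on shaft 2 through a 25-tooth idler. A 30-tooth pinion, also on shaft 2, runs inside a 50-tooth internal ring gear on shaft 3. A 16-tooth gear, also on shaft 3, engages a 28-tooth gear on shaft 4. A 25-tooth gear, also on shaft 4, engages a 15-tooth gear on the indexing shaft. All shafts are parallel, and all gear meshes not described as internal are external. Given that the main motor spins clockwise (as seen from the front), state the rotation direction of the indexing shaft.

the main motor → shaft 2: driver → idler → driven is 2 external meshes, 2 reversals → CW.
shaft 2 → shaft 3: internal mesh, same direction → CW.
shaft 3 → shaft 4: external mesh, 1 reversal → CCW.
shaft 4 → the indexing shaft: external mesh, 1 reversal → CW.
4 reversals in total — an even number — so the indexing shaft turns the same way as the main motor.

clockwise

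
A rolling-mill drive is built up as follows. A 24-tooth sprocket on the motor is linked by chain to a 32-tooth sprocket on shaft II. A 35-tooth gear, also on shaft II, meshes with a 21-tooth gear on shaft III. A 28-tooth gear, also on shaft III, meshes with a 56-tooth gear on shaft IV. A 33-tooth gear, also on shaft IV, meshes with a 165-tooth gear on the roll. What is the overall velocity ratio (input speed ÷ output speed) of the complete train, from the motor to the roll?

8

Each stage contributes driven/driver: chain 32/24 = 1.3333, gear mesh 21/35 = 0.6, gear mesh 56/28 = 2, gear mesh 165/33 = 5.
Overall: 1.3333 × 0.6 × 2 × 5 = 8.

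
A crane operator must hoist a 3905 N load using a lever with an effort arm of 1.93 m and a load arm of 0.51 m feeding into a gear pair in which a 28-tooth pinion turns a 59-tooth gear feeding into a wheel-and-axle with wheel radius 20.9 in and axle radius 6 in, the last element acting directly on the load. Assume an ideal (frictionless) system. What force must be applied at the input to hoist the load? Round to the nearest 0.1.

140.6 N

Lever MA = effort arm / load arm = 1.93/0.51 = 3.7843.
Gear pair MA = 59/28 = 2.1071.
Wheel-and-axle MA = R/r = 20.9/6 = 3.4833.
Combined ideal MA = 3.7843 × 2.1071 × 3.4833 = 27.776.
Effort = load / MA = 3905 / 27.776 = 140.59 N.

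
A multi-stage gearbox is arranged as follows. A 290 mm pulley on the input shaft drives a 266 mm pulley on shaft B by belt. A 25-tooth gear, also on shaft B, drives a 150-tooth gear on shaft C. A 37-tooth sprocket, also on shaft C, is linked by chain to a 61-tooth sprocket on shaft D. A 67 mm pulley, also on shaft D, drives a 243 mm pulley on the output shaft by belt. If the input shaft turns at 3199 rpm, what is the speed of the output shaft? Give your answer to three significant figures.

97.2 rpm

the input shaft → shaft B (belt, 266/290): 3199 ÷ 0.91724 = 3487.6 rpm
shaft B → shaft C (gear mesh, 150/25): 3487.6 ÷ 6 = 581.27 rpm
shaft C → shaft D (chain, 61/37): 581.27 ÷ 1.6486 = 352.57 rpm
shaft D → the output shaft (belt, 243/67): 352.57 ÷ 3.6269 = 97.212 rpm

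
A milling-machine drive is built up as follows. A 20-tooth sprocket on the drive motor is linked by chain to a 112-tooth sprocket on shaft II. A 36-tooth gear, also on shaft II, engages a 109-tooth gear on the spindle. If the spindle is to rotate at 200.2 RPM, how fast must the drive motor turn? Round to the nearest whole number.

Overall ratio R = 5.6 × 3.0278 = 16.956.
Required input speed = output speed × R = 200.2 × 16.956 = 3394.5 RPM.

3395 RPM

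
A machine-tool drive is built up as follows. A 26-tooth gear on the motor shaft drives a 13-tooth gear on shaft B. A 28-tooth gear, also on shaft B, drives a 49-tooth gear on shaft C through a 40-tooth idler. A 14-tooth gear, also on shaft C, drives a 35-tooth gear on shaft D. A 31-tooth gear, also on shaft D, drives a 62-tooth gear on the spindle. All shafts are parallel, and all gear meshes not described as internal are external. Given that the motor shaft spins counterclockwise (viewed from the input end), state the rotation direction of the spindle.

the motor shaft → shaft B: external mesh, 1 reversal → CW.
shaft B → shaft C: driver → idler → driven is 2 external meshes, 2 reversals → CW.
shaft C → shaft D: external mesh, 1 reversal → CCW.
shaft D → the spindle: external mesh, 1 reversal → CW.
5 reversals in total — an odd number — so the spindle turns opposite to the motor shaft.

clockwise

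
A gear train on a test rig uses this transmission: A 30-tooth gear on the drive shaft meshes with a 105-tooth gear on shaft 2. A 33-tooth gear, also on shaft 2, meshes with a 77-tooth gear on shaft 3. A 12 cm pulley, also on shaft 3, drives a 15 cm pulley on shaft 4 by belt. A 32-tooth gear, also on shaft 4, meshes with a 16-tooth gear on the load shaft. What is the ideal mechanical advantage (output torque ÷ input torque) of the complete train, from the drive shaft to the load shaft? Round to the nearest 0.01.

Each stage contributes driven/driver: gear mesh 105/30 = 3.5, gear mesh 77/33 = 2.3333, belt 15/12 = 1.25, gear mesh 16/32 = 0.5.
Overall: 3.5 × 2.3333 × 1.25 × 0.5 = 5.1042.

5.10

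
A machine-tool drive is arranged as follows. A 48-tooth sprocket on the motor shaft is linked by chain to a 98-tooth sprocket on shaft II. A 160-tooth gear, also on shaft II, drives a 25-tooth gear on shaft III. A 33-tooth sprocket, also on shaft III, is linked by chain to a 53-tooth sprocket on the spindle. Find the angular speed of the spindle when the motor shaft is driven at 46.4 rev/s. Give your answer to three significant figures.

90.6 rev/s

chain 98/48 = 2.0417 → 46.4/2.0417 = 22.727 rev/s
gear mesh 25/160 = 0.15625 → 22.727/0.15625 = 145.45 rev/s
chain 53/33 = 1.6061 → 145.45/1.6061 = 90.563 rev/s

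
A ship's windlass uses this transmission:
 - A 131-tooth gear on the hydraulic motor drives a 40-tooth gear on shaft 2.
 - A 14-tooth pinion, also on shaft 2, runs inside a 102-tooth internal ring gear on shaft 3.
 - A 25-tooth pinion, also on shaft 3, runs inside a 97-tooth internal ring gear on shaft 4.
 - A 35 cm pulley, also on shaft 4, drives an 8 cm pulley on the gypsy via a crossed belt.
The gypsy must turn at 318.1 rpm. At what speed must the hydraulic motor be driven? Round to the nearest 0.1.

627.6 rpm

Overall ratio R = 0.30534 × 7.2857 × 3.88 × 0.22857 = 1.9729.
Required input speed = output speed × R = 318.1 × 1.9729 = 627.59 rpm.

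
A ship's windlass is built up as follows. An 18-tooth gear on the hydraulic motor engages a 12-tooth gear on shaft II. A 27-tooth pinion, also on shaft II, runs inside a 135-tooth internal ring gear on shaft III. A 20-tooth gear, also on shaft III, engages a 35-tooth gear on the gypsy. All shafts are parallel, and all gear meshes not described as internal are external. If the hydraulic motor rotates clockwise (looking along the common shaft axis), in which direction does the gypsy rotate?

the hydraulic motor → shaft II: external mesh, 1 reversal → CCW.
shaft II → shaft III: internal mesh, same direction → CCW.
shaft III → the gypsy: external mesh, 1 reversal → CW.
2 reversals in total — an even number — so the gypsy turns the same way as the hydraulic motor.

clockwise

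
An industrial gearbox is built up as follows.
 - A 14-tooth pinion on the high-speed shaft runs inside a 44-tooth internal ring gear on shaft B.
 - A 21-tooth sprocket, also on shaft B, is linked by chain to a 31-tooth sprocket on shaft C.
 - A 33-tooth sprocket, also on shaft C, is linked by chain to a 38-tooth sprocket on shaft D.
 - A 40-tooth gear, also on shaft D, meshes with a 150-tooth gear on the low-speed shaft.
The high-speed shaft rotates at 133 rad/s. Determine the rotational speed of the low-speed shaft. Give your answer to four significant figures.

6.639 rad/s

internal gear 44/14 = 3.1429 → 133/3.1429 = 42.318 rad/s
chain 31/21 = 1.4762 → 42.318/1.4762 = 28.667 rad/s
chain 38/33 = 1.1515 → 28.667/1.1515 = 24.895 rad/s
gear mesh 150/40 = 3.75 → 24.895/3.75 = 6.6387 rad/s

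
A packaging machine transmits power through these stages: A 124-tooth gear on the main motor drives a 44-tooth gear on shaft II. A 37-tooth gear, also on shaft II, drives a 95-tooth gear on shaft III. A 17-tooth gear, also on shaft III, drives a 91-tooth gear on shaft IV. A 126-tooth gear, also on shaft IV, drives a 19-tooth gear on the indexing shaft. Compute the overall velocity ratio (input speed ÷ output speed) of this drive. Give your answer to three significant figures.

0.735

Each stage contributes driven/driver: gear mesh 44/124 = 0.35484, gear mesh 95/37 = 2.5676, gear mesh 91/17 = 5.3529, gear mesh 19/126 = 0.15079.
Overall: 0.35484 × 2.5676 × 5.3529 × 0.15079 = 0.73541.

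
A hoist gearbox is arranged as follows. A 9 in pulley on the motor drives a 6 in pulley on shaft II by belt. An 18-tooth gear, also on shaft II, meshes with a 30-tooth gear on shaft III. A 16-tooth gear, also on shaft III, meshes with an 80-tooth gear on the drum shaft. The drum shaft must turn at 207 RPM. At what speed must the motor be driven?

Overall ratio R = 0.66667 × 1.6667 × 5 = 5.5556.
Required input speed = output speed × R = 207 × 5.5556 = 1150 RPM.

1150 RPM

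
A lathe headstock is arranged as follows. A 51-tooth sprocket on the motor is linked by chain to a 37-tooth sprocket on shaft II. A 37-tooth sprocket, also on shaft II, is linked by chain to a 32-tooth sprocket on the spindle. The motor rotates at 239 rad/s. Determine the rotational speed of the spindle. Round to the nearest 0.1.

380.9 rad/s

chain 37/51 = 0.72549 → 239/0.72549 = 329.43 rad/s
chain 32/37 = 0.86486 → 329.43/0.86486 = 380.91 rad/s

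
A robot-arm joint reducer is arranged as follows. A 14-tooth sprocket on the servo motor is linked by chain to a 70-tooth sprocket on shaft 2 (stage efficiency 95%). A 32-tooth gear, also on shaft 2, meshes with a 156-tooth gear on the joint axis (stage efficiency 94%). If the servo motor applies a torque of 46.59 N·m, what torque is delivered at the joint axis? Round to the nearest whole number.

1014 N·m

chain 70/14 = 5 → τ = 46.59·5·0.95 = 221.3 N·m
gear mesh 156/32 = 4.875 → τ = 221.3·4.875·0.94 = 1014.1 N·m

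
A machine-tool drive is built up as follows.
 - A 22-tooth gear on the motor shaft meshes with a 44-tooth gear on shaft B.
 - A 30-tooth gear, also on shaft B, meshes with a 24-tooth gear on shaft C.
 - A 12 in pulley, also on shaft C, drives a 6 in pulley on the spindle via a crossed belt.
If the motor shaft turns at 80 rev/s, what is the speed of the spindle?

100 rev/s

Gear mesh: ratio = 44/22 = 2, so shaft B turns at 80 / 2 = 40 rev/s.
Gear mesh: ratio = 24/30 = 0.8, so shaft C turns at 40 / 0.8 = 50 rev/s.
Belt: ratio = 6/12 = 0.5, so the spindle turns at 50 / 0.5 = 100 rev/s.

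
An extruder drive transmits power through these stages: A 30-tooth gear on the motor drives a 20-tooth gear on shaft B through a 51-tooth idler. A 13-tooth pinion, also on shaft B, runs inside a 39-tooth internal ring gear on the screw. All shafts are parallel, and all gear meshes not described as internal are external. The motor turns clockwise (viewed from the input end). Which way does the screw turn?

the motor → shaft B: driver → idler → driven is 2 external meshes, 2 reversals → CW.
shaft B → the screw: internal mesh, same direction → CW.
2 reversals in total — an even number — so the screw turns the same way as the motor.

clockwise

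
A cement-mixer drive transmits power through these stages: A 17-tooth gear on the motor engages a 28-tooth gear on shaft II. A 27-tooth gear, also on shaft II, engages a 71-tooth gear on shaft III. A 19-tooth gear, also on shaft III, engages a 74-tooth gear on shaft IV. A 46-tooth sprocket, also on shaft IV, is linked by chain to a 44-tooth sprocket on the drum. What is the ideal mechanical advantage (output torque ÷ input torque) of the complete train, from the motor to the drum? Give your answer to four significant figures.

16.14

Each stage contributes driven/driver: gear mesh 28/17 = 1.6471, gear mesh 71/27 = 2.6296, gear mesh 74/19 = 3.8947, chain 44/46 = 0.95652.
Overall: 1.6471 × 2.6296 × 3.8947 × 0.95652 = 16.135.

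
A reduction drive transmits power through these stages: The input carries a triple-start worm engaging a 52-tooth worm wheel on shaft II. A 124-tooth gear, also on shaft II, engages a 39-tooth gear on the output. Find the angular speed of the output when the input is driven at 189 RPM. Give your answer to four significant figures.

worm 52/3 = 17.333 → 189/17.333 = 10.904 RPM
gear mesh 39/124 = 0.31452 → 10.904/0.31452 = 34.669 RPM

34.67 RPM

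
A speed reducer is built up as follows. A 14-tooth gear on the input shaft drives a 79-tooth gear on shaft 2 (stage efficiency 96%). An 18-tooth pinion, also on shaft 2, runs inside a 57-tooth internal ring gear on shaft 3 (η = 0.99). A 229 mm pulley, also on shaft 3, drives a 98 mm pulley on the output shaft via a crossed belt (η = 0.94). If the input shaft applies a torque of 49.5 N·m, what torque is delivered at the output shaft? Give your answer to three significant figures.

Gear mesh: ratio = 79/14 = 5.6429; torque at shaft 2 = 49.5 × 5.6429 × 0.96 = 268.15 N·m.
Internal gear: ratio = 57/18 = 3.1667; torque at shaft 3 = 268.15 × 3.1667 × 0.99 = 840.65 N·m.
Belt: ratio = 98/229 = 0.42795; torque at the output shaft = 840.65 × 0.42795 × 0.94 = 338.17 N·m.

338 N·m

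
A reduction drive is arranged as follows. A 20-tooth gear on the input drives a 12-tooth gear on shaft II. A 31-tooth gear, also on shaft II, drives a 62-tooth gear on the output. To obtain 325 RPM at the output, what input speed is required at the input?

390 RPM

Overall ratio R = 0.6 × 2 = 1.2.
Required input speed = output speed × R = 325 × 1.2 = 390 RPM.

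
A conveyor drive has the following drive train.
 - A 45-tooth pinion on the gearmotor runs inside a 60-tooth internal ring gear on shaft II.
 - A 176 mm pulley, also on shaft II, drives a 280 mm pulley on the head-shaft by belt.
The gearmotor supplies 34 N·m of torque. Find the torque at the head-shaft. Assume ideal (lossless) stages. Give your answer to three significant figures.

After the internal gear (60/45): 34 × 1.3333 = 45.333 N·m
After the belt (280/176): 45.333 × 1.5909 = 72.121 N·m

72.1 N·m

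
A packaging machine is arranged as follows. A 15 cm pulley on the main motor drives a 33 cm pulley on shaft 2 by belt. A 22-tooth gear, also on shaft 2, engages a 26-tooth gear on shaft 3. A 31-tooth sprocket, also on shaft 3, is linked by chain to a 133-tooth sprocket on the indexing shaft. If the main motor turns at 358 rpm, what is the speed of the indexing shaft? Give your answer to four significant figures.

32.09 rpm

the main motor → shaft 2 (belt, 33/15): 358 ÷ 2.2 = 162.73 rpm
shaft 2 → shaft 3 (gear mesh, 26/22): 162.73 ÷ 1.1818 = 137.69 rpm
shaft 3 → the indexing shaft (chain, 133/31): 137.69 ÷ 4.2903 = 32.094 rpm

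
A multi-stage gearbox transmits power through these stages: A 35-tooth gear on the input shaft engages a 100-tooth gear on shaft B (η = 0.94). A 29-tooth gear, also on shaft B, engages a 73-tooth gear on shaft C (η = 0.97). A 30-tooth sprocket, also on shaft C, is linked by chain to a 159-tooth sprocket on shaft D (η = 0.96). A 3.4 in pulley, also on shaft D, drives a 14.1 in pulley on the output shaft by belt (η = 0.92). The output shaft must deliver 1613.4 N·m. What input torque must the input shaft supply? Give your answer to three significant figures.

12.7 N·m

Overall ratio R = 2.8571 × 2.5172 × 5.3 × 4.1471 = 158.08; overall efficiency η = 0.94 × 0.97 × 0.96 × 0.92 = 0.8053.
Input torque = output torque / (R × η) = 1613.4 / (158.08 × 0.8053) = 12.674 N·m.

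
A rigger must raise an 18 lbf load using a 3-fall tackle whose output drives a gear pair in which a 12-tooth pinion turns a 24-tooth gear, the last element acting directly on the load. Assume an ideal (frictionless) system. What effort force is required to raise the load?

3 lbf

Block-and-tackle MA = number of supporting rope parts = 3.
Gear pair MA = 24/12 = 2.
Combined ideal MA = 3 × 2 = 6.
Effort = load / MA = 18 / 6 = 3 lbf.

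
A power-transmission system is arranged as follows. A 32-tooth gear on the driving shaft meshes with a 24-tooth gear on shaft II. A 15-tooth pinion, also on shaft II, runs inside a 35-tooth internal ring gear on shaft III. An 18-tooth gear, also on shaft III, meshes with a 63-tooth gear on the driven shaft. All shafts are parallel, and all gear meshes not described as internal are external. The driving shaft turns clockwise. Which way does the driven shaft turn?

clockwise

the driving shaft → shaft II: external mesh, 1 reversal → CCW.
shaft II → shaft III: internal mesh, same direction → CCW.
shaft III → the driven shaft: external mesh, 1 reversal → CW.
2 reversals in total — an even number — so the driven shaft turns the same way as the driving shaft.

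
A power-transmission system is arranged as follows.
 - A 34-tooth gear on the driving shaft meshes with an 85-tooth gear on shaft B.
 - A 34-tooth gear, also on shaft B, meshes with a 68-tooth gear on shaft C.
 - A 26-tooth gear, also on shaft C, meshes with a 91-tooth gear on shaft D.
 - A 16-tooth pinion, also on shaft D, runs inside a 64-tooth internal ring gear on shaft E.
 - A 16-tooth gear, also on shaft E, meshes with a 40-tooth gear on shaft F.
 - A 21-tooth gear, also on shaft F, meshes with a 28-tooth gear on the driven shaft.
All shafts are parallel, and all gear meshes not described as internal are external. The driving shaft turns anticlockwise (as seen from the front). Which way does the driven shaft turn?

the driving shaft → shaft B: external mesh, 1 reversal → CW.
shaft B → shaft C: external mesh, 1 reversal → CCW.
shaft C → shaft D: external mesh, 1 reversal → CW.
shaft D → shaft E: internal mesh, same direction → CW.
shaft E → shaft F: external mesh, 1 reversal → CCW.
shaft F → the driven shaft: external mesh, 1 reversal → CW.
5 reversals in total — an odd number — so the driven shaft turns opposite to the driving shaft.

clockwise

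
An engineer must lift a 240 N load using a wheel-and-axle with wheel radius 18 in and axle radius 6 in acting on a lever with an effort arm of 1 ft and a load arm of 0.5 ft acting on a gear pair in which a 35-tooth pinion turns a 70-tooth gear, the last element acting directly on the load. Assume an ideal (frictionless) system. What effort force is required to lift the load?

20 N

Wheel-and-axle MA = R/r = 18/6 = 3.
Lever MA = effort arm / load arm = 1/0.5 = 2.
Gear pair MA = 70/35 = 2.
Combined ideal MA = 3 × 2 × 2 = 12.
Effort = load / MA = 240 / 12 = 20 N.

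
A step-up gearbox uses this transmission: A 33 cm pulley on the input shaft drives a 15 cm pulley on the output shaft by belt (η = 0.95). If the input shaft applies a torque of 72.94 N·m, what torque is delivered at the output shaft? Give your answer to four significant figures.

belt 15/33 = 0.45455 → τ = 72.94·0.45455·0.95 = 31.497 N·m

31.50 N·m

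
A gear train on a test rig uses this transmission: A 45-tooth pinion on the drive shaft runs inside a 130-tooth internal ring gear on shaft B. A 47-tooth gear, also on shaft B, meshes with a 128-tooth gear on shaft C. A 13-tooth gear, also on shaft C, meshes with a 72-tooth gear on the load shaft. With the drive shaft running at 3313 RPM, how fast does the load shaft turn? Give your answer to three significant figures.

Internal gear: ratio = 130/45 = 2.8889, so shaft B turns at 3313 / 2.8889 = 1146.8 RPM.
Gear mesh: ratio = 128/47 = 2.7234, so shaft C turns at 1146.8 / 2.7234 = 421.09 RPM.
Gear mesh: ratio = 72/13 = 5.5385, so the load shaft turns at 421.09 / 5.5385 = 76.031 RPM.

76.0 RPM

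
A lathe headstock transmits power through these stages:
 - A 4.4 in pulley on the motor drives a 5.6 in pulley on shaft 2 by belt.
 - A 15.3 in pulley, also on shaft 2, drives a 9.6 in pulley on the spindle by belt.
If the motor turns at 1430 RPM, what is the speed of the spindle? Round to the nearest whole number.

belt 5.6/4.4 = 1.2727 → 1430/1.2727 = 1123.6 RPM
belt 9.6/15.3 = 0.62745 → 1123.6/0.62745 = 1790.7 RPM

1791 RPM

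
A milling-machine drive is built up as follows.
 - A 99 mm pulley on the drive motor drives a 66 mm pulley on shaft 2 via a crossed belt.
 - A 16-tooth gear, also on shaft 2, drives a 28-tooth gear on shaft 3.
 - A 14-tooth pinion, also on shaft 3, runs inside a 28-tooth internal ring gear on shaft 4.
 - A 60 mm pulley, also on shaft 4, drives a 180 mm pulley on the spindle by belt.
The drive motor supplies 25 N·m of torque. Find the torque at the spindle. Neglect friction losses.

175 N·m

Belt: ratio = 66/99 = 0.66667; torque at shaft 2 = 25 × 0.66667 = 16.667 N·m.
Gear mesh: ratio = 28/16 = 1.75; torque at shaft 3 = 16.667 × 1.75 = 29.167 N·m.
Internal gear: ratio = 28/14 = 2; torque at shaft 4 = 29.167 × 2 = 58.333 N·m.
Belt: ratio = 180/60 = 3; torque at the spindle = 58.333 × 3 = 175 N·m.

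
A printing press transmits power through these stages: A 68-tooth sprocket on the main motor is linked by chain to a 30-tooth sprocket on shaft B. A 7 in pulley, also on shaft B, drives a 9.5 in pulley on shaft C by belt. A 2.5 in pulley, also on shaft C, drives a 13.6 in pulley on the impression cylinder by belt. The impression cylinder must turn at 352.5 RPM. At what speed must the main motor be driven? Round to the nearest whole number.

1148 RPM

Overall ratio R = 0.44118 × 1.3571 × 5.44 = 3.2571.
Required input speed = output speed × R = 352.5 × 3.2571 = 1148.1 RPM.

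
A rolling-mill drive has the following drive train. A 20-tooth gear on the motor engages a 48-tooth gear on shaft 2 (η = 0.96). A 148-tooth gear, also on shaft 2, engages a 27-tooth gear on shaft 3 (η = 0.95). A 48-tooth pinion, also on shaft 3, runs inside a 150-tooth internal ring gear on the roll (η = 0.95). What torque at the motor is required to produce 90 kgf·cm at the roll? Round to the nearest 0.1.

75.9 kgf·cm

Overall ratio R = 2.4 × 0.18243 × 3.125 = 1.3682; overall efficiency η = 0.96 × 0.95 × 0.95 = 0.8664.
Input torque = output torque / (R × η) = 90 / (1.3682 × 0.8664) = 75.921 kgf·cm.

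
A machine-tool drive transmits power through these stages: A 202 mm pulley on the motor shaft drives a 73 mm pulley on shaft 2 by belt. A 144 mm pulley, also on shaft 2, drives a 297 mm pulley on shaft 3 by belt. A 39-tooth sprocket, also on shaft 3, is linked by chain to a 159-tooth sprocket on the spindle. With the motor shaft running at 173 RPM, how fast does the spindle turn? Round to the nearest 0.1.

the motor shaft → shaft 2 (belt, 73/202): 173 ÷ 0.36139 = 478.71 RPM
shaft 2 → shaft 3 (belt, 297/144): 478.71 ÷ 2.0625 = 232.1 RPM
shaft 3 → the spindle (chain, 159/39): 232.1 ÷ 4.0769 = 56.931 RPM

56.9 RPM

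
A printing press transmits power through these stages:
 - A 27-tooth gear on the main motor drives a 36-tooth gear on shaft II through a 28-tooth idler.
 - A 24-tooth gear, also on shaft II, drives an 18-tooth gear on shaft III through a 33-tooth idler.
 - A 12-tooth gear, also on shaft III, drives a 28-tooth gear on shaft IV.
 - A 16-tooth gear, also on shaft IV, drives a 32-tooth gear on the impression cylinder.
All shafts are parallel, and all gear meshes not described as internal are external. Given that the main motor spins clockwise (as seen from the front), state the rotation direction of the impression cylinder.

clockwise

the main motor → shaft II: driver → idler → driven is 2 external meshes, 2 reversals → CW.
shaft II → shaft III: driver → idler → driven is 2 external meshes, 2 reversals → CW.
shaft III → shaft IV: external mesh, 1 reversal → CCW.
shaft IV → the impression cylinder: external mesh, 1 reversal → CW.
6 reversals in total — an even number — so the impression cylinder turns the same way as the main motor.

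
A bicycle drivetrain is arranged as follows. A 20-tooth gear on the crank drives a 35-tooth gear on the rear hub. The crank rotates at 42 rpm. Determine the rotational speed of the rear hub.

24 rpm

gear mesh 35/20 = 1.75 → 42/1.75 = 24 rpm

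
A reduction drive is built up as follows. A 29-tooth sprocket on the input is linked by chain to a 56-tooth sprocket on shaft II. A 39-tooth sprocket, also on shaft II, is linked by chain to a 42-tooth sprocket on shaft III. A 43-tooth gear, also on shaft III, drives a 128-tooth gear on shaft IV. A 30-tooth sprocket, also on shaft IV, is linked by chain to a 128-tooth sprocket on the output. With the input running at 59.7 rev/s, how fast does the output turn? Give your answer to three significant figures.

2.26 rev/s

chain 56/29 = 1.931 → 59.7/1.931 = 30.916 rev/s
chain 42/39 = 1.0769 → 30.916/1.0769 = 28.708 rev/s
gear mesh 128/43 = 2.9767 → 28.708/2.9767 = 9.644 rev/s
chain 128/30 = 4.2667 → 9.644/4.2667 = 2.2603 rev/s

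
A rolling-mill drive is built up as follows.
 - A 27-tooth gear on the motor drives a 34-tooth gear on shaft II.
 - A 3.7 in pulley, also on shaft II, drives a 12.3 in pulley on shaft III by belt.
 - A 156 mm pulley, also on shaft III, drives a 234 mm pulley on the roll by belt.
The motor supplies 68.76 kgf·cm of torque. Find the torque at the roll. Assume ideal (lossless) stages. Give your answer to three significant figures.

432 kgf·cm

After the gear mesh (34/27): 68.76 × 1.2593 = 86.587 kgf·cm
After the belt (12.3/3.7): 86.587 × 3.3243 = 287.84 kgf·cm
After the belt (234/156): 287.84 × 1.5 = 431.76 kgf·cm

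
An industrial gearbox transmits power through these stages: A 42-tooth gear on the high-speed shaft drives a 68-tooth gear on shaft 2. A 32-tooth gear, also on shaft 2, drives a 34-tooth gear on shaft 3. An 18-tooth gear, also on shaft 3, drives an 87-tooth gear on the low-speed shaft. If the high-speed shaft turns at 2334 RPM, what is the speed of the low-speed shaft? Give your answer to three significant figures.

281 RPM

the high-speed shaft → shaft 2 (gear mesh, 68/42): 2334 ÷ 1.619 = 1441.6 RPM
shaft 2 → shaft 3 (gear mesh, 34/32): 1441.6 ÷ 1.0625 = 1356.8 RPM
shaft 3 → the low-speed shaft (gear mesh, 87/18): 1356.8 ÷ 4.8333 = 280.71 RPM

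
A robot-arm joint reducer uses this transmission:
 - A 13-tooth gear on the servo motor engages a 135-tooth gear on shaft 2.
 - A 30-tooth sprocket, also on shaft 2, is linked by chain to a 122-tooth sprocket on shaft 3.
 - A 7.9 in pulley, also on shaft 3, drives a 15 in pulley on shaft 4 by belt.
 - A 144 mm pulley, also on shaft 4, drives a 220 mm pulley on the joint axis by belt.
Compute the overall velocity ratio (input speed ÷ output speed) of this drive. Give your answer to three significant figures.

123

Each stage contributes driven/driver: gear mesh 135/13 = 10.385, chain 122/30 = 4.0667, belt 15/7.9 = 1.8987, belt 220/144 = 1.5278.
Overall: 10.385 × 4.0667 × 1.8987 × 1.5278 = 122.5.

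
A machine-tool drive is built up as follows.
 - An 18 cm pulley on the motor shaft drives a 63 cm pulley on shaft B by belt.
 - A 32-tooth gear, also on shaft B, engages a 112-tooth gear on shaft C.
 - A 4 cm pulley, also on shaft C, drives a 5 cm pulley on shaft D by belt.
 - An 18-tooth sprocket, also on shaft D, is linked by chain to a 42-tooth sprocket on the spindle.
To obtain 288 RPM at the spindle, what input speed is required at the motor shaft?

10290 RPM

Overall ratio R = 3.5 × 3.5 × 1.25 × 2.3333 = 35.729.
Required input speed = output speed × R = 288 × 35.729 = 10290 RPM.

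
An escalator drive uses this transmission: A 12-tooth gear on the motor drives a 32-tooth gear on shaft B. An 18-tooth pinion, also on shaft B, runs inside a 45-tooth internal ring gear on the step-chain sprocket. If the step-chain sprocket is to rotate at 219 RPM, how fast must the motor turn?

1460 RPM

Overall ratio R = 2.6667 × 2.5 = 6.6667.
Required input speed = output speed × R = 219 × 6.6667 = 1460 RPM.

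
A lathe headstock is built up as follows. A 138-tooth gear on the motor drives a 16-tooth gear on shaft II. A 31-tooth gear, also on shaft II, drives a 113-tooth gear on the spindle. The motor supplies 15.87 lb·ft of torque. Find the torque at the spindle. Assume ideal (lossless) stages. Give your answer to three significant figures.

6.71 lb·ft

Gear mesh: ratio = 16/138 = 0.11594; torque at shaft II = 15.87 × 0.11594 = 1.84 lb·ft.
Gear mesh: ratio = 113/31 = 3.6452; torque at the spindle = 1.84 × 3.6452 = 6.7071 lb·ft.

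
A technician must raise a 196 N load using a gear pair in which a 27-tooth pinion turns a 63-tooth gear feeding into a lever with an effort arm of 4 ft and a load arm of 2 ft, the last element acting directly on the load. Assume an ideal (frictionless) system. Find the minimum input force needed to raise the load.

Gear pair MA = 63/27 = 2.3333.
Lever MA = effort arm / load arm = 4/2 = 2.
Combined ideal MA = 2.3333 × 2 = 4.6667.
Effort = load / MA = 196 / 4.6667 = 42 N.

42 N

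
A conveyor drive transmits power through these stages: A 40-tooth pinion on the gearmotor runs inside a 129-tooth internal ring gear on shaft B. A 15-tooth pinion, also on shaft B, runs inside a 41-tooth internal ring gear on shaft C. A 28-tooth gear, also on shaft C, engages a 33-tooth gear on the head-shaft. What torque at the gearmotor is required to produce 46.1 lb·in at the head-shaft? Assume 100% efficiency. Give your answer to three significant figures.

Overall ratio R = 3.225 × 2.7333 × 1.1786 = 10.389.
Input torque = output torque / R = 46.1 / 10.389 = 4.4373 lb·in.

4.44 lb·in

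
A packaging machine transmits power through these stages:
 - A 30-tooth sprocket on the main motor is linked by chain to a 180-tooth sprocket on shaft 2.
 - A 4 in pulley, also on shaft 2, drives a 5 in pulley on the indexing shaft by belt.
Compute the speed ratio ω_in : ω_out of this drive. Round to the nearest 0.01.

Each stage contributes driven/driver: chain 180/30 = 6, belt 5/4 = 1.25.
Overall: 6 × 1.25 = 7.5.

7.50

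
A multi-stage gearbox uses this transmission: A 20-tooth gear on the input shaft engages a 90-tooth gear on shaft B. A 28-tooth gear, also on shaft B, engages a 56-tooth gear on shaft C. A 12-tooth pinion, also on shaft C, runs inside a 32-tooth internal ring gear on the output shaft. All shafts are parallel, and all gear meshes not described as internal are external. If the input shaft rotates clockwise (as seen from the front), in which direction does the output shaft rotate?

the input shaft → shaft B: external mesh, 1 reversal → CCW.
shaft B → shaft C: external mesh, 1 reversal → CW.
shaft C → the output shaft: internal mesh, same direction → CW.
2 reversals in total — an even number — so the output shaft turns the same way as the input shaft.

clockwise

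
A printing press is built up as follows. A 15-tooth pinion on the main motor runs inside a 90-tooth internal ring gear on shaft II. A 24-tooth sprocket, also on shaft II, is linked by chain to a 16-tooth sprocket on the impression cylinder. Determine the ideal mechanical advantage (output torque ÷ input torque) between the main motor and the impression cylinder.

Each stage contributes driven/driver: internal gear 90/15 = 6, chain 16/24 = 0.66667.
Overall: 6 × 0.66667 = 4.

4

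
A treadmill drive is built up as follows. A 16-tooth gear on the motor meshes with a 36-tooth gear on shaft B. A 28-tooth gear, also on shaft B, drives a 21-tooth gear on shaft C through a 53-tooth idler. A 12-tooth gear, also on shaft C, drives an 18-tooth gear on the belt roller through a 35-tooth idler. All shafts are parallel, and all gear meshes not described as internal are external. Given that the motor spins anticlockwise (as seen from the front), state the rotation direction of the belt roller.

clockwise

the motor → shaft B: external mesh, 1 reversal → CW.
shaft B → shaft C: driver → idler → driven is 2 external meshes, 2 reversals → CW.
shaft C → the belt roller: driver → idler → driven is 2 external meshes, 2 reversals → CW.
5 reversals in total — an odd number — so the belt roller turns opposite to the motor.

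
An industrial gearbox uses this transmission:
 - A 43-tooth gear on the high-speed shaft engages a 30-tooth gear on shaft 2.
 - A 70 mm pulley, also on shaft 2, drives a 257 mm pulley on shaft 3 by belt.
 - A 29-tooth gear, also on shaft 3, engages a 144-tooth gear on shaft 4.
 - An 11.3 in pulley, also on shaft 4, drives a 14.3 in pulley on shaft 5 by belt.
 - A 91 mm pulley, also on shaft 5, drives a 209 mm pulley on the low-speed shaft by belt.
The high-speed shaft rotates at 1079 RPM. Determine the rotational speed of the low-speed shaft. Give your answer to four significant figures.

gear mesh 30/43 = 0.69767 → 1079/0.69767 = 1546.6 RPM
belt 257/70 = 3.6714 → 1546.6/3.6714 = 421.24 RPM
gear mesh 144/29 = 4.9655 → 421.24/4.9655 = 84.834 RPM
belt 14.3/11.3 = 1.2655 → 84.834/1.2655 = 67.037 RPM
belt 209/91 = 2.2967 → 67.037/2.2967 = 29.188 RPM

29.19 RPM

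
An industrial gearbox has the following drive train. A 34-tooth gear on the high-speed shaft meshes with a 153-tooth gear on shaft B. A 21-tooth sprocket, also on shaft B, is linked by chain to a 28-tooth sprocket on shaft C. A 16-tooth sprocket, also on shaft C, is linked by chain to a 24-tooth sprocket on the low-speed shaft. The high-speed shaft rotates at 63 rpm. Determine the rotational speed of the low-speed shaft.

the high-speed shaft → shaft B (gear mesh, 153/34): 63 ÷ 4.5 = 14 rpm
shaft B → shaft C (chain, 28/21): 14 ÷ 1.3333 = 10.5 rpm
shaft C → the low-speed shaft (chain, 24/16): 10.5 ÷ 1.5 = 7 rpm

7 rpm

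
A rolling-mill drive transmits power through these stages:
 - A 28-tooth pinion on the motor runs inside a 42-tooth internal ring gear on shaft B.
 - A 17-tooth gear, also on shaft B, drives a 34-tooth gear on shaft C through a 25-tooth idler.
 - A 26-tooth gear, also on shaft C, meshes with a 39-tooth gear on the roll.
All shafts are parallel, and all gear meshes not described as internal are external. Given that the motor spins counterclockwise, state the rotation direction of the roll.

the motor → shaft B: internal mesh, same direction → CCW.
shaft B → shaft C: driver → idler → driven is 2 external meshes, 2 reversals → CCW.
shaft C → the roll: external mesh, 1 reversal → CW.
3 reversals in total — an odd number — so the roll turns opposite to the motor.

clockwise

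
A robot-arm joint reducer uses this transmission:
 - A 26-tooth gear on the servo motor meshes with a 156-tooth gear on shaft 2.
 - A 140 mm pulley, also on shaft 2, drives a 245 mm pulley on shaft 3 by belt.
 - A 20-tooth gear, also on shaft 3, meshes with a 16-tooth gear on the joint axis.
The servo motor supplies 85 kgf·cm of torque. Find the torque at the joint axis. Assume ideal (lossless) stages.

714 kgf·cm

gear mesh 156/26 = 6 → τ = 85·6 = 510 kgf·cm
belt 245/140 = 1.75 → τ = 510·1.75 = 892.5 kgf·cm
gear mesh 16/20 = 0.8 → τ = 892.5·0.8 = 714 kgf·cm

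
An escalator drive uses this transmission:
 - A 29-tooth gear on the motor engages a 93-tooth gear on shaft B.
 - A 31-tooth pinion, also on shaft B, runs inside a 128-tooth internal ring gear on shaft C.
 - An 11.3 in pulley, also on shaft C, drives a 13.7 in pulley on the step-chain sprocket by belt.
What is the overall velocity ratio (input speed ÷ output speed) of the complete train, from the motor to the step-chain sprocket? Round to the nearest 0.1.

Each stage contributes driven/driver: gear mesh 93/29 = 3.2069, internal gear 128/31 = 4.129, belt 13.7/11.3 = 1.2124.
Overall: 3.2069 × 4.129 × 1.2124 = 16.054.

16.1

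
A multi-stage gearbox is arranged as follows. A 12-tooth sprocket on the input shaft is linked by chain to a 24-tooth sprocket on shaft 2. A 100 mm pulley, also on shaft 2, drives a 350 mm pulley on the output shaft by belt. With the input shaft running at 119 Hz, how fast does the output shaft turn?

chain 24/12 = 2 → 119/2 = 59.5 Hz
belt 350/100 = 3.5 → 59.5/3.5 = 17 Hz

17 Hz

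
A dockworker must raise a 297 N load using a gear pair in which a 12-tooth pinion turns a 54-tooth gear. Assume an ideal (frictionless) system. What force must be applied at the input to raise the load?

66 N

Gear pair MA = 54/12 = 4.5.
Effort = load / MA = 297 / 4.5 = 66 N.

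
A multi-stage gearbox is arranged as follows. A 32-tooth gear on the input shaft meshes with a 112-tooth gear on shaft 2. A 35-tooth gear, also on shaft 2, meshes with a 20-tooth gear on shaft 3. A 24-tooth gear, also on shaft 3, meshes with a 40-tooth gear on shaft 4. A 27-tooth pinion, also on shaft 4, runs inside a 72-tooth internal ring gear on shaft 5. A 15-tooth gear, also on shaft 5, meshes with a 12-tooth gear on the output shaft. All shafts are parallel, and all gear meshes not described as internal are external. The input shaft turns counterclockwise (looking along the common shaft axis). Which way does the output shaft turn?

the input shaft → shaft 2: external mesh, 1 reversal → CW.
shaft 2 → shaft 3: external mesh, 1 reversal → CCW.
shaft 3 → shaft 4: external mesh, 1 reversal → CW.
shaft 4 → shaft 5: internal mesh, same direction → CW.
shaft 5 → the output shaft: external mesh, 1 reversal → CCW.
4 reversals in total — an even number — so the output shaft turns the same way as the input shaft.

counterclockwise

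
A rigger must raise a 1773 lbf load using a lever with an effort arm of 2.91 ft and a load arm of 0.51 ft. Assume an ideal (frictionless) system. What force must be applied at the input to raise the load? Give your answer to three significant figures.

Lever MA = effort arm / load arm = 2.91/0.51 = 5.7059.
Effort = load / MA = 1773 / 5.7059 = 310.73 lbf.

311 lbf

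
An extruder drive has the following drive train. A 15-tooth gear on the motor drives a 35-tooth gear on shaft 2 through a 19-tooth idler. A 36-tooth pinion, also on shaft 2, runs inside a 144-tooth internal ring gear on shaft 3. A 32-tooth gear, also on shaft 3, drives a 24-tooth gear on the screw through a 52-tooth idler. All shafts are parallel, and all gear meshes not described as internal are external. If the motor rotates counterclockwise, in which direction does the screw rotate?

counterclockwise

the motor → shaft 2: driver → idler → driven is 2 external meshes, 2 reversals → CCW.
shaft 2 → shaft 3: internal mesh, same direction → CCW.
shaft 3 → the screw: driver → idler → driven is 2 external meshes, 2 reversals → CCW.
4 reversals in total — an even number — so the screw turns the same way as the motor.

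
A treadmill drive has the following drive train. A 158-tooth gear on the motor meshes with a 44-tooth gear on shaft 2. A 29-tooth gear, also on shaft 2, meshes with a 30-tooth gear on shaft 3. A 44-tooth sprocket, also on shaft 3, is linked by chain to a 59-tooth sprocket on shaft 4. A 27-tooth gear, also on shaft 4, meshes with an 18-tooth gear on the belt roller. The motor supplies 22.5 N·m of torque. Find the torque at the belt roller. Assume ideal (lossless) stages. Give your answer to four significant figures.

5.794 N·m

gear mesh 44/158 = 0.27848 → τ = 22.5·0.27848 = 6.2658 N·m
gear mesh 30/29 = 1.0345 → τ = 6.2658·1.0345 = 6.4819 N·m
chain 59/44 = 1.3409 → τ = 6.4819·1.3409 = 8.6916 N·m
gear mesh 18/27 = 0.66667 → τ = 8.6916·0.66667 = 5.7944 N·m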